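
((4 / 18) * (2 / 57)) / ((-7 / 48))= -64 / 1197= -0.05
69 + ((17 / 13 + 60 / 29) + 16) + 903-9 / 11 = 4107846 / 4147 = 990.56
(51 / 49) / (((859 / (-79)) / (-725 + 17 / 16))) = 46667907 / 673456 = 69.30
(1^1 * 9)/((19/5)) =45/19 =2.37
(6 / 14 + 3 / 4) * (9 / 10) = 297 / 280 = 1.06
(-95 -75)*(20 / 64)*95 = -40375 / 8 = -5046.88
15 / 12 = 5 / 4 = 1.25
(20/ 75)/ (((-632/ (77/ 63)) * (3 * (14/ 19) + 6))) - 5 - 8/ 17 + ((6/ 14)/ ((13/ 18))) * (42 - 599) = -133045217311/ 395970120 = -336.00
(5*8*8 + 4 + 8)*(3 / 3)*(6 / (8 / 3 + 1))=5976 / 11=543.27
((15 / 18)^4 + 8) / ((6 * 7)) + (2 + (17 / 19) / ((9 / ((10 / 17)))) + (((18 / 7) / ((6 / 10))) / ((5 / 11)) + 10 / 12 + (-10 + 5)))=1111381 / 147744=7.52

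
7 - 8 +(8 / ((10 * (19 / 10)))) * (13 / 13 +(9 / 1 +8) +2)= 141 / 19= 7.42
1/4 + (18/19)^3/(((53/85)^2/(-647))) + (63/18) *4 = -107950270533/77067724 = -1400.72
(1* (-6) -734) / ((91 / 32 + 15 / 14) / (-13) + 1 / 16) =430976 / 139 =3100.55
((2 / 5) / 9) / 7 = 2 / 315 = 0.01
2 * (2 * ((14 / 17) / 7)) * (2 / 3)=16 / 51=0.31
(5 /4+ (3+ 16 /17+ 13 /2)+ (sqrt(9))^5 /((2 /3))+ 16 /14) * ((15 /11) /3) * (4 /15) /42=179611 /164934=1.09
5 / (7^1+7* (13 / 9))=45 / 154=0.29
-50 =-50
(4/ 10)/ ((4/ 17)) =17/ 10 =1.70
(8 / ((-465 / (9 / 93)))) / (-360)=1 / 216225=0.00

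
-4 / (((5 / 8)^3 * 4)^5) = -137438953472 / 30517578125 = -4.50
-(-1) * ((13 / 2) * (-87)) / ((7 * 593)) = -1131 / 8302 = -0.14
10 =10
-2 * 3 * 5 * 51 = -1530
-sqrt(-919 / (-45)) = -sqrt(4595) / 15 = -4.52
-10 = -10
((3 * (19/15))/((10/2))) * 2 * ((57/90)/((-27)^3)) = -361/7381125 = -0.00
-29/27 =-1.07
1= 1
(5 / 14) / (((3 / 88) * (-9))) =-220 / 189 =-1.16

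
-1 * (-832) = 832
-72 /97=-0.74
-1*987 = -987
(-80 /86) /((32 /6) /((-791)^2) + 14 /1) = -37540860 /564990287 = -0.07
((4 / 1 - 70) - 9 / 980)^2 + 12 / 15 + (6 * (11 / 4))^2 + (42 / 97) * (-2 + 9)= 431632039877 / 93158800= 4633.29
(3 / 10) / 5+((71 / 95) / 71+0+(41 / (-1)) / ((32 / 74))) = -720039 / 7600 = -94.74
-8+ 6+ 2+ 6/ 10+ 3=18/ 5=3.60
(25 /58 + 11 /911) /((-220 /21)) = -491673 /11624360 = -0.04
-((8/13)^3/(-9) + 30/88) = -274067/870012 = -0.32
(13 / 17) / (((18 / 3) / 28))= 182 / 51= 3.57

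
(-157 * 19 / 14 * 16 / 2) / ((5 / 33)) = -393756 / 35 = -11250.17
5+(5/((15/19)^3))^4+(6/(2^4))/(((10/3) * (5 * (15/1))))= 35429651218567951/3321506250000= 10666.74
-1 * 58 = -58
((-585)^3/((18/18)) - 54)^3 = -8024225892854600757769839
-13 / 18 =-0.72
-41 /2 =-20.50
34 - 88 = -54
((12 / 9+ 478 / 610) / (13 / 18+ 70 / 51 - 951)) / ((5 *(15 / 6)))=-395148 / 2214033125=-0.00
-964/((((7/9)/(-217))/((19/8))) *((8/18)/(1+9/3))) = 11497869/2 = 5748934.50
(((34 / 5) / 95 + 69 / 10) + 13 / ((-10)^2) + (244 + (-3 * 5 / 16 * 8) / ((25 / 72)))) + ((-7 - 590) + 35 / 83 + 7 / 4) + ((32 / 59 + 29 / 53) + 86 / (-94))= -4231567002797 / 11588505650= -365.15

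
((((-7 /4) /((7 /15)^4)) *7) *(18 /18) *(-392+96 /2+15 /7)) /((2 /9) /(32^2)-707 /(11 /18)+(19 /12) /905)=-1389317410800000 /18203141721947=-76.32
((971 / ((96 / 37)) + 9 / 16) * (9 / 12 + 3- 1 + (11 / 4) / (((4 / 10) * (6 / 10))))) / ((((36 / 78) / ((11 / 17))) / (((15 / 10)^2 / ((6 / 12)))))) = 1754541503 / 52224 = 33596.46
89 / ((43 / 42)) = 3738 / 43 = 86.93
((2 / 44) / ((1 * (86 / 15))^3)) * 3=10125 / 13993232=0.00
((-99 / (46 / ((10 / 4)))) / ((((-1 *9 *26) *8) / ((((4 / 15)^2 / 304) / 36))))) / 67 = 11 / 39463407360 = 0.00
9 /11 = 0.82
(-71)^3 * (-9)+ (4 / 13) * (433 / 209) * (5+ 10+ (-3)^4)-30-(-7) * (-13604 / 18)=78639374767 / 24453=3215939.75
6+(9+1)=16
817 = 817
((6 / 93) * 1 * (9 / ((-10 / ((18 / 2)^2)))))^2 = 531441 / 24025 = 22.12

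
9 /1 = 9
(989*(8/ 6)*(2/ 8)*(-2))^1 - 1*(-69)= -590.33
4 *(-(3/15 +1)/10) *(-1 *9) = 108/25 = 4.32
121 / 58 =2.09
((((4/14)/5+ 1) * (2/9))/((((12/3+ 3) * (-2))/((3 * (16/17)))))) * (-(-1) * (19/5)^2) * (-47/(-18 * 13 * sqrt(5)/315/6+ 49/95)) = 11784667388 * sqrt(5)/560635775+ 7013546988/80090825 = 134.57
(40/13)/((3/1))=40/39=1.03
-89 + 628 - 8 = 531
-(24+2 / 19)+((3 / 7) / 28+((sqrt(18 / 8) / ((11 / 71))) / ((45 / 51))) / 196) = -9845277 / 409640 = -24.03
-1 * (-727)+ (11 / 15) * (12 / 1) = 3679 / 5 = 735.80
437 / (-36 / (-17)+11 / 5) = 37145 / 367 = 101.21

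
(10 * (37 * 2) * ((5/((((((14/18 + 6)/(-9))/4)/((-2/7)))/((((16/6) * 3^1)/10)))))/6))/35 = 63936/2989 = 21.39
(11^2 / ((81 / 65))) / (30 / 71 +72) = 558415 / 416502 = 1.34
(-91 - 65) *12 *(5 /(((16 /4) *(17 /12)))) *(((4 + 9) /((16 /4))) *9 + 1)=-849420 /17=-49965.88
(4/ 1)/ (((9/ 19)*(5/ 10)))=16.89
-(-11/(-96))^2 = -121/9216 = -0.01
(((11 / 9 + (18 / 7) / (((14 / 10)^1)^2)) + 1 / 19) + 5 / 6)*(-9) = -401203 / 13034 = -30.78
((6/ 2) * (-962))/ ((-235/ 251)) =3082.49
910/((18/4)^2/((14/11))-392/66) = 91.26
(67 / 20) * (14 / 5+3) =1943 / 100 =19.43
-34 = -34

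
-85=-85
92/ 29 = 3.17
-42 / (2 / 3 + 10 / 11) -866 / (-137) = -72425 / 3562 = -20.33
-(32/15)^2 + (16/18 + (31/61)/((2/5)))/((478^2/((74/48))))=-685054986473/150525259200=-4.55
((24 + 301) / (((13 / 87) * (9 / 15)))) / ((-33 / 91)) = -329875 / 33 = -9996.21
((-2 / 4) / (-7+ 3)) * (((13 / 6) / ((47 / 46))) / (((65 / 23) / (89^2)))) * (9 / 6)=4190209 / 3760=1114.42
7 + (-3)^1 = 4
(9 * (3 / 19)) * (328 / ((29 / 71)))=628776 / 551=1141.15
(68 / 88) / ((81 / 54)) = 17 / 33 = 0.52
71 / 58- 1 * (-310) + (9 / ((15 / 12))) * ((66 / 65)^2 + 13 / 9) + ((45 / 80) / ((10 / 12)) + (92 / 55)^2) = 197191578387 / 593021000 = 332.52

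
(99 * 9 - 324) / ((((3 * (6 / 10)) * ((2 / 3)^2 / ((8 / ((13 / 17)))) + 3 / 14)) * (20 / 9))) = 552.05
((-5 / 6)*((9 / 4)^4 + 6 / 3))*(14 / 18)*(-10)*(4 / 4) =1237775 / 6912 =179.08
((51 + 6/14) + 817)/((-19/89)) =-541031/133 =-4067.90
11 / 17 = 0.65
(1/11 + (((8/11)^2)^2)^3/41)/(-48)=-11766497971787/6176427045386928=-0.00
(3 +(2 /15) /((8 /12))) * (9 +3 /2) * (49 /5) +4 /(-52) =106991 /325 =329.20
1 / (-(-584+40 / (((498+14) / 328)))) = 8 / 4467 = 0.00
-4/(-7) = 4/7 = 0.57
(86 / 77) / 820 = 0.00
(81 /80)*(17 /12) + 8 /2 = 1739 /320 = 5.43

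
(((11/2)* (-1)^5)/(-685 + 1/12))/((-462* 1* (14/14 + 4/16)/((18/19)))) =-72/5465635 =-0.00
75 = 75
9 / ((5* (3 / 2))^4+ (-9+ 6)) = 48 / 16859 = 0.00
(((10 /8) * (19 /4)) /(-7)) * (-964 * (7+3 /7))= 297635 /49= 6074.18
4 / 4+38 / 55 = 93 / 55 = 1.69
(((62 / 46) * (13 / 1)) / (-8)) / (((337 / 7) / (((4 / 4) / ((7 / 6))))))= -1209 / 31004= -0.04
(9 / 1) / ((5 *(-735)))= -3 / 1225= -0.00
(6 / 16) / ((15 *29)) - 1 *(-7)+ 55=71921 / 1160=62.00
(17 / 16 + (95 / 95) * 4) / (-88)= -81 / 1408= -0.06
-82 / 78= -41 / 39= -1.05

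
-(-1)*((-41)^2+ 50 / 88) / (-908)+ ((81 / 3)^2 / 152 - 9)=-4596957 / 759088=-6.06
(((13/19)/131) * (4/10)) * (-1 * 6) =-156/12445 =-0.01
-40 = -40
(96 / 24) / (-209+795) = 2 / 293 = 0.01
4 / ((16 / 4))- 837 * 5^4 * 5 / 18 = -290623 / 2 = -145311.50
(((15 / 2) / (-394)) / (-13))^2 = 225 / 104939536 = 0.00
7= 7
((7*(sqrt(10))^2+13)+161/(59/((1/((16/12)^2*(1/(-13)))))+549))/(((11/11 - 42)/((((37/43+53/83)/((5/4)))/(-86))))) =11281703360/398223691483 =0.03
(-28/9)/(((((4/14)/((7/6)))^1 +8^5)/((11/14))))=-539/7225398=-0.00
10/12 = 5/6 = 0.83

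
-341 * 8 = -2728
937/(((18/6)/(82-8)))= 69338/3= 23112.67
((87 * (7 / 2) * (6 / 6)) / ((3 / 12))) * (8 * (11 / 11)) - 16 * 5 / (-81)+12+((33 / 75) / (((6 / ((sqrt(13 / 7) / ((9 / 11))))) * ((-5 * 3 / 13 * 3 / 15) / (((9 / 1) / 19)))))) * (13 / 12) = 790316 / 81 - 20449 * sqrt(91) / 718200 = 9756.72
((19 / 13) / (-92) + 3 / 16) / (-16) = -821 / 76544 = -0.01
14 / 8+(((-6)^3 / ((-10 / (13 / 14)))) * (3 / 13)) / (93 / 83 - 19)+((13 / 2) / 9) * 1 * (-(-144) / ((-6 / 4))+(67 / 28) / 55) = -697374277 / 10284120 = -67.81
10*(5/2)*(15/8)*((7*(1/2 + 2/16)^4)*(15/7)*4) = 3515625/8192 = 429.15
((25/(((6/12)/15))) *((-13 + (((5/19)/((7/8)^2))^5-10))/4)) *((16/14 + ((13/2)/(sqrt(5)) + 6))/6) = -7221.75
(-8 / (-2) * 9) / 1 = 36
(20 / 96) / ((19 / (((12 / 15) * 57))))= 1 / 2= 0.50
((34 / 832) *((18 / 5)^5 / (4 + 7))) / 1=2.25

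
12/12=1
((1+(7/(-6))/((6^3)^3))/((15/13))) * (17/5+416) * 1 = 183152025901/503884800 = 363.48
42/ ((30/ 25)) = 35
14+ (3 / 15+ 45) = 296 / 5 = 59.20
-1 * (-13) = 13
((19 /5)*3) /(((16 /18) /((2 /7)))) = 513 /140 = 3.66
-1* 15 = -15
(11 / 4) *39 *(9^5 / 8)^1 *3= 75996063 / 32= 2374876.97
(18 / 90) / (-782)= -1 / 3910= -0.00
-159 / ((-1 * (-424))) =-3 / 8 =-0.38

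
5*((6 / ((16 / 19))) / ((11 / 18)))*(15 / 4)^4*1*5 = 649265625 / 11264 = 57640.77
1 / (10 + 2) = 1 / 12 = 0.08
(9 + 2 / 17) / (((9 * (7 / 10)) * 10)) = 0.14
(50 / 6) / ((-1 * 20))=-5 / 12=-0.42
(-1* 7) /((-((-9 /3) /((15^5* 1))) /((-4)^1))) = 7087500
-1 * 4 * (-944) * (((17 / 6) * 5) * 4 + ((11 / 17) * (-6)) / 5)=53815552 / 255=211041.38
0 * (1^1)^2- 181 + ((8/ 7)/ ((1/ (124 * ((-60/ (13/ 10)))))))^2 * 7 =354262825877/ 1183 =299461391.27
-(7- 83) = 76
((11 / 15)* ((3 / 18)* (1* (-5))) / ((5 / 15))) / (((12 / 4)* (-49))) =11 / 882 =0.01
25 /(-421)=-25 /421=-0.06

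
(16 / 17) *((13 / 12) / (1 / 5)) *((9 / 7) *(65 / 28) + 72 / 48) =19045 / 833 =22.86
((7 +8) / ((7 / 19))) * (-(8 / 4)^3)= -2280 / 7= -325.71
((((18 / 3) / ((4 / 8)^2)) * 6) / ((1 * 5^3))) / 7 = 144 / 875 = 0.16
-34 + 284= 250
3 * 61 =183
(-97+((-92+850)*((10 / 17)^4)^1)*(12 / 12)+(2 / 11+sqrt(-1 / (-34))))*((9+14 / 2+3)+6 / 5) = -112511273 / 918731+101*sqrt(34) / 170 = -119.00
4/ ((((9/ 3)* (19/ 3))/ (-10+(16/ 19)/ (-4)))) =-776/ 361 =-2.15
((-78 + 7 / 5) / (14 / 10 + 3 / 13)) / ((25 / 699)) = -3480321 / 2650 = -1313.33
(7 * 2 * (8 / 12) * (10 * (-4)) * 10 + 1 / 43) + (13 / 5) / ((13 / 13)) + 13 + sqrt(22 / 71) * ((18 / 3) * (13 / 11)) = -2397923 / 645 + 78 * sqrt(1562) / 781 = -3713.76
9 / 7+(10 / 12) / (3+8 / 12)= 233 / 154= 1.51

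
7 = 7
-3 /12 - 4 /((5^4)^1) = -641 /2500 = -0.26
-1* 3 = -3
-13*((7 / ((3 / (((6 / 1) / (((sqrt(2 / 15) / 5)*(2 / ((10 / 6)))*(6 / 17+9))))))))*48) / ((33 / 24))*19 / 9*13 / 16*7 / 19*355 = -1738955.10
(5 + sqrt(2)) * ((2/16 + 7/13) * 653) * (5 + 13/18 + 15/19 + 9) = 79675795 * sqrt(2)/11856 + 398378975/11856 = 43105.40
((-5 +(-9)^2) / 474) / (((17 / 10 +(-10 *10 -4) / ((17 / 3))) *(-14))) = 170 / 247191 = 0.00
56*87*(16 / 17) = 77952 / 17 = 4585.41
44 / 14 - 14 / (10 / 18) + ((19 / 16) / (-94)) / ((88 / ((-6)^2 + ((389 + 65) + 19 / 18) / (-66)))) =-121407777577 / 5503196160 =-22.06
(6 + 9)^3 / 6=1125 / 2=562.50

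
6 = 6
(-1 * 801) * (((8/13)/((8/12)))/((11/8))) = -76896/143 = -537.73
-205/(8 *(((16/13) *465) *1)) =-533/11904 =-0.04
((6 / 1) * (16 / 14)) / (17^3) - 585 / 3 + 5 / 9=-60183818 / 309519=-194.44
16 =16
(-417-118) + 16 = -519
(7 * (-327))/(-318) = 763/106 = 7.20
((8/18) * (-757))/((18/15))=-7570/27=-280.37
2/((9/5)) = 10/9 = 1.11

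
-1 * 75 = -75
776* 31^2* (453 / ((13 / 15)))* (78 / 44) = 7600914180 / 11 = 690992198.18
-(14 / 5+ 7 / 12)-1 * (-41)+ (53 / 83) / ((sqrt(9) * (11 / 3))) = 2063821 / 54780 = 37.67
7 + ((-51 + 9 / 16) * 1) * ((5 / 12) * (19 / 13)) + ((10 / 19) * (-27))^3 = -16511590929 / 5706688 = -2893.38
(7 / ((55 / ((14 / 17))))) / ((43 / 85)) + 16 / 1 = 7666 / 473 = 16.21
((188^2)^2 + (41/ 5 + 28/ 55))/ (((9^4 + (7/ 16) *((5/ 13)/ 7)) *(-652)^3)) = -893176816467/ 1300230825447620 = -0.00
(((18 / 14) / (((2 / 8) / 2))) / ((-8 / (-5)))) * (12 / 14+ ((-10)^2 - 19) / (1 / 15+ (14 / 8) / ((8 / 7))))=12454290 / 37583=331.38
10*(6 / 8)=15 / 2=7.50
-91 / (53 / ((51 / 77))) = -1.14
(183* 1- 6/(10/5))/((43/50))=9000/43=209.30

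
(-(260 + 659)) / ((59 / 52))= -47788 / 59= -809.97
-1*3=-3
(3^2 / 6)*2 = 3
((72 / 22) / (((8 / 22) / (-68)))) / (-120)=51 / 10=5.10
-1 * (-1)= 1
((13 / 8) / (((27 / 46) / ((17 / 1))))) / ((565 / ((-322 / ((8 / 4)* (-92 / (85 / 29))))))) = 604877 / 1415664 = 0.43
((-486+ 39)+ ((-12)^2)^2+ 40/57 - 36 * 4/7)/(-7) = -8087383/2793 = -2895.59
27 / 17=1.59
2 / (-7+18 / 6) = -1 / 2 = -0.50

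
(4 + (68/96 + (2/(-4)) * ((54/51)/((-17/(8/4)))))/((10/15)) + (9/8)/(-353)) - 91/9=-72840713/14690448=-4.96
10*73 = 730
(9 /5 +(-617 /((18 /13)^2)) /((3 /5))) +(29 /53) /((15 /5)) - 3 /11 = -1514934851 /2833380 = -534.67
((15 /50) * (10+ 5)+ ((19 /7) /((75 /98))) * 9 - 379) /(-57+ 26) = 17129 /1550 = 11.05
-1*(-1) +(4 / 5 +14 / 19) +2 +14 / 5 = 697 / 95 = 7.34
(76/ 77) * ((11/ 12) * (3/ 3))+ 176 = 3715/ 21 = 176.90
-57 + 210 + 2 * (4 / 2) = 157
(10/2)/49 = 5/49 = 0.10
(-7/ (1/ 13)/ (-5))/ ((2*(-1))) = -91/ 10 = -9.10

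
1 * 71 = 71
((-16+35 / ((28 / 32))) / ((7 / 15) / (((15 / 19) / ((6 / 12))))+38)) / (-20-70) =-120 / 17233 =-0.01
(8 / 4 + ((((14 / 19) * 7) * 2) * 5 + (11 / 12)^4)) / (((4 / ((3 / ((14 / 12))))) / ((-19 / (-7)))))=21387427 / 225792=94.72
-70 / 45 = -14 / 9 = -1.56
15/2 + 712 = 1439/2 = 719.50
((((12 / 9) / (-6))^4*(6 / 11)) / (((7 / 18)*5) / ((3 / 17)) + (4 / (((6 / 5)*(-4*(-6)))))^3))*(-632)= -1294336 / 16968765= -0.08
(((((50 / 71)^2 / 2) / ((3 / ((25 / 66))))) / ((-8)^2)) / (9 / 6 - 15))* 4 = -15625 / 107796744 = -0.00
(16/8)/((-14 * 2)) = -0.07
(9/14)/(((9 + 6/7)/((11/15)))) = 11/230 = 0.05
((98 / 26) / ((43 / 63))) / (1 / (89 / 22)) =274743 / 12298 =22.34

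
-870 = -870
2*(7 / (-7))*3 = -6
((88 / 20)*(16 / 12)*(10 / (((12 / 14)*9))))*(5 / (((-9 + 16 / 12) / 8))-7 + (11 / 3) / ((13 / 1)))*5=-32974480 / 72657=-453.84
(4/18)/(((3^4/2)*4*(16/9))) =1/1296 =0.00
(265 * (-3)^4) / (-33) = -7155 / 11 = -650.45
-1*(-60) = 60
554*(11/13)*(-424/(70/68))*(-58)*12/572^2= 347411184/845845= 410.73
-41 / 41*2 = -2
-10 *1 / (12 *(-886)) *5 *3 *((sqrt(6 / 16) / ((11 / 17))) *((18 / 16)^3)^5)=87503731140225825 *sqrt(6) / 2743255123022053376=0.08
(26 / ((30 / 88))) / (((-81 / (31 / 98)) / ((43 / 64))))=-190619 / 952560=-0.20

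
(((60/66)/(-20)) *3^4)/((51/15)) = -405/374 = -1.08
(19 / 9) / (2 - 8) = -19 / 54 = -0.35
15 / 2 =7.50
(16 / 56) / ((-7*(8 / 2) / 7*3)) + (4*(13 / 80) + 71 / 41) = 40603 / 17220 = 2.36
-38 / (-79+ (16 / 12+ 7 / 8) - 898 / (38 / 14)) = 17328 / 185881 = 0.09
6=6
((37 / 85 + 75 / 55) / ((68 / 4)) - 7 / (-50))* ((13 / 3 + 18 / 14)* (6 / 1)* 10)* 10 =18442456 / 22253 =828.76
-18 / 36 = -1 / 2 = -0.50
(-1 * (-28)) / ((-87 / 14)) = -392 / 87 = -4.51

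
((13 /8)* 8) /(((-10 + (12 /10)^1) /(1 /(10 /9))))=-117 /88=-1.33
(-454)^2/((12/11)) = 566819/3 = 188939.67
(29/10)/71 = 29/710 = 0.04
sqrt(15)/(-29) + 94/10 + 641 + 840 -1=7447/5 -sqrt(15)/29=1489.27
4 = 4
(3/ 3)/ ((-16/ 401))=-401/ 16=-25.06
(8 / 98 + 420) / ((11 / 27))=555768 / 539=1031.11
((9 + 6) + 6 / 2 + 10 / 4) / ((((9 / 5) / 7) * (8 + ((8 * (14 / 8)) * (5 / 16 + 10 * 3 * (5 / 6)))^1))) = 5740 / 26091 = 0.22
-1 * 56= -56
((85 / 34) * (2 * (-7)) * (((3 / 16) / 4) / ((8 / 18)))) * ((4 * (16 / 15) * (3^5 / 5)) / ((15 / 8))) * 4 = -40824 / 25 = -1632.96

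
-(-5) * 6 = 30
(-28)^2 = 784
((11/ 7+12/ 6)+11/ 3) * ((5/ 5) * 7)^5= 121650.67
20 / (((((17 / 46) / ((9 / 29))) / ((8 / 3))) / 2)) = 44160 / 493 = 89.57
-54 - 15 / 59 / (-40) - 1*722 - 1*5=-368629 / 472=-780.99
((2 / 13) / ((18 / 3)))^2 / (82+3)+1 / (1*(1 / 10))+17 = 3490696 / 129285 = 27.00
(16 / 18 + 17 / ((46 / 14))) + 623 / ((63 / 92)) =63193 / 69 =915.84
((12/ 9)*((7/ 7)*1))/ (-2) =-2/ 3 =-0.67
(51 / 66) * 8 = 68 / 11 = 6.18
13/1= 13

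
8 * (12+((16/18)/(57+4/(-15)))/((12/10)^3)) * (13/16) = 10761361/137862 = 78.06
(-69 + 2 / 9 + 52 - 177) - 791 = -8863 / 9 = -984.78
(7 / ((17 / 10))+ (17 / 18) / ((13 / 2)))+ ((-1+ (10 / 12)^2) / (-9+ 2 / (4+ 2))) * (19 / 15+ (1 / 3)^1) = 42956 / 9945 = 4.32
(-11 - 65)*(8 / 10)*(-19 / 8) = 722 / 5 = 144.40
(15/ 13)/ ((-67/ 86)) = -1290/ 871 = -1.48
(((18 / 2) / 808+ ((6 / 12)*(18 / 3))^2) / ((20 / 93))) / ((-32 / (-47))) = 31825251 / 517120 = 61.54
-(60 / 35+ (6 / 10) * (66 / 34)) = -2.88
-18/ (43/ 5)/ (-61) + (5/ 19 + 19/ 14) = 1154453/ 697718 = 1.65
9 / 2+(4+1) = 19 / 2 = 9.50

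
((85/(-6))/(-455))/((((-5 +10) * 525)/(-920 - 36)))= -8126/716625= -0.01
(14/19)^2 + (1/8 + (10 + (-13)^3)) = -6314127/2888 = -2186.33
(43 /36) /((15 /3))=43 /180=0.24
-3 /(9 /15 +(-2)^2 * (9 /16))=-20 /19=-1.05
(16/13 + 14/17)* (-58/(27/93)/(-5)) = 816292/9945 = 82.08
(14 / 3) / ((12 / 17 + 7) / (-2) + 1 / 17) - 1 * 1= -863 / 387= -2.23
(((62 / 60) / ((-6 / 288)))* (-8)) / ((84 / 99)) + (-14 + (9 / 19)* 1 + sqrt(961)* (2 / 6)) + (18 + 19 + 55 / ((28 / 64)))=1251221 / 1995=627.18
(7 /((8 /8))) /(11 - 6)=7 /5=1.40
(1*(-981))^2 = 962361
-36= -36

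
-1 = -1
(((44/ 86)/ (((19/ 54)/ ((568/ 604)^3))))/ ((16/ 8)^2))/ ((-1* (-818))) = 425198268/ 1150472405503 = 0.00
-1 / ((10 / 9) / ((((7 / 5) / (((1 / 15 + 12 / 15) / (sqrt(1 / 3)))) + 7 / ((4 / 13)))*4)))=-819 / 10-126*sqrt(3) / 65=-85.26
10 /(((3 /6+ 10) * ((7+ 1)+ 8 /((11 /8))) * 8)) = 55 /6384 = 0.01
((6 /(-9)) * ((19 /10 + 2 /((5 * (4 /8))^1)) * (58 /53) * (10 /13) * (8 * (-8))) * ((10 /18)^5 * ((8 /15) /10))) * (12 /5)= 2969600 /4520529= 0.66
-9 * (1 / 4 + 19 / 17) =-12.31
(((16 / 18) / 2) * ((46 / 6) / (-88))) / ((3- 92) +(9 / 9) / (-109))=2507 / 5762988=0.00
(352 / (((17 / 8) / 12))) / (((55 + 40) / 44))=1486848 / 1615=920.65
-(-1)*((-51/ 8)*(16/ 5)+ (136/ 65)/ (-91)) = -120802/ 5915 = -20.42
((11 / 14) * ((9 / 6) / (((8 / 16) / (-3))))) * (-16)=792 / 7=113.14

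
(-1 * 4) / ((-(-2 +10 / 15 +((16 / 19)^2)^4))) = -50950689123 / 13762337569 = -3.70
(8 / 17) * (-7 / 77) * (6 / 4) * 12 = -144 / 187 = -0.77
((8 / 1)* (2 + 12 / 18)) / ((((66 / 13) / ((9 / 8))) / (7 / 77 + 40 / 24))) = 3016 / 363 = 8.31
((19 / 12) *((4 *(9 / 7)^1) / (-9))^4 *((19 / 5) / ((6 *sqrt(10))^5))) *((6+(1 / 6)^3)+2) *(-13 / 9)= -1159171 *sqrt(10) / 1215228420000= -0.00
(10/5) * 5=10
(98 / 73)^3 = 941192 / 389017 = 2.42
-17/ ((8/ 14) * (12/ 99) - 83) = 3927/ 19157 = 0.20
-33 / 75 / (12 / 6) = -11 / 50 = -0.22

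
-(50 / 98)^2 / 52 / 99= -0.00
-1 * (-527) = 527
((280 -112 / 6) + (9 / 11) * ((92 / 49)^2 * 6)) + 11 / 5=111258523 / 396165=280.84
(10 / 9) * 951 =3170 / 3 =1056.67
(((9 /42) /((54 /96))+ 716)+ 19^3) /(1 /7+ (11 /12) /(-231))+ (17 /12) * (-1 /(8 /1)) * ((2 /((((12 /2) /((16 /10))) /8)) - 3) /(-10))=5497910741 /100800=54542.77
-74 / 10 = -37 / 5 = -7.40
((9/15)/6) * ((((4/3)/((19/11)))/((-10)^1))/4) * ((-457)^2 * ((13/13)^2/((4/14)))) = -16081373/11400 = -1410.65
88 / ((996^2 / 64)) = 352 / 62001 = 0.01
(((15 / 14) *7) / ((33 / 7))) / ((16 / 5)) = 175 / 352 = 0.50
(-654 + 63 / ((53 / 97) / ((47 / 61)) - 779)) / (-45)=773609443 / 53223420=14.54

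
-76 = -76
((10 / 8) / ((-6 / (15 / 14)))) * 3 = -75 / 112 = -0.67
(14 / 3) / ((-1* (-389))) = 14 / 1167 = 0.01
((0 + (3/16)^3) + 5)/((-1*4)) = -20507/16384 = -1.25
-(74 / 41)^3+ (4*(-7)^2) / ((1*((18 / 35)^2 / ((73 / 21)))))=43044353543 / 16747803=2570.15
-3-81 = -84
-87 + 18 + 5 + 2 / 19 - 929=-18865 / 19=-992.89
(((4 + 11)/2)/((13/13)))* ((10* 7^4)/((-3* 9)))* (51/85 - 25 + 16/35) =1437170/9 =159685.56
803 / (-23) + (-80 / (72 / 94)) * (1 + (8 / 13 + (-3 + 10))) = -934.74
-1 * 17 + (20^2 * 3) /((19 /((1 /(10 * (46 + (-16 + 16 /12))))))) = -15001 /893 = -16.80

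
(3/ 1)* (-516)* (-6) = 9288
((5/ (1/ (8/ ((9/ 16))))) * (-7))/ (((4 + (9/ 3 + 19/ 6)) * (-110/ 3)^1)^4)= -653184/ 25339619760125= -0.00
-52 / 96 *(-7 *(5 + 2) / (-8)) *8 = -637 / 24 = -26.54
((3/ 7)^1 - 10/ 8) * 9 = -7.39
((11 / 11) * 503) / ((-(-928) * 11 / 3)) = 1509 / 10208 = 0.15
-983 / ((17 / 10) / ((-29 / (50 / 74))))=2109518 / 85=24817.86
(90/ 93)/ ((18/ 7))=35/ 93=0.38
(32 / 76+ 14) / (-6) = -137 / 57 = -2.40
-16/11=-1.45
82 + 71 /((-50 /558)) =-17759 /25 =-710.36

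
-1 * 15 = -15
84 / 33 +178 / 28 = 1371 / 154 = 8.90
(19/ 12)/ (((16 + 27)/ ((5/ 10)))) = 19/ 1032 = 0.02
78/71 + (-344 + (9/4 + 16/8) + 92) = -70049/284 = -246.65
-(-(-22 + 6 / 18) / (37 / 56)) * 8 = -29120 / 111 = -262.34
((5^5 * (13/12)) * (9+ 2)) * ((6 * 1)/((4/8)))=446875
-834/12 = -69.50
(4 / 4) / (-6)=-0.17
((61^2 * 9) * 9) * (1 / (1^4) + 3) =1205604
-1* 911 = -911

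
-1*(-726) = 726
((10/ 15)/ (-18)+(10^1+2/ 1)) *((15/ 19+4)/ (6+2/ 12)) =3094/ 333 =9.29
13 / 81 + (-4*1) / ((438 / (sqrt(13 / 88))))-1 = -68 / 81-sqrt(286) / 4818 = -0.84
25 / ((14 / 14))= 25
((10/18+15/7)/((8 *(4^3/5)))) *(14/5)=85/1152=0.07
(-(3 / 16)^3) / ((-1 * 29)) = 27 / 118784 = 0.00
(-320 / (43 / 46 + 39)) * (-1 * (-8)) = -117760 / 1837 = -64.10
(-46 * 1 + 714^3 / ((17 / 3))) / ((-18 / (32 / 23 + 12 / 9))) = -6038019500 / 621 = -9723058.78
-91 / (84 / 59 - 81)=5369 / 4695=1.14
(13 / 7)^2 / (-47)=-169 / 2303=-0.07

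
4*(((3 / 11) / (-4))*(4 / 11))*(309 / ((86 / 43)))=-1854 / 121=-15.32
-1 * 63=-63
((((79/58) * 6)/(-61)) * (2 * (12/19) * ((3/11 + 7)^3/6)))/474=-1024000/44736241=-0.02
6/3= 2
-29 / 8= -3.62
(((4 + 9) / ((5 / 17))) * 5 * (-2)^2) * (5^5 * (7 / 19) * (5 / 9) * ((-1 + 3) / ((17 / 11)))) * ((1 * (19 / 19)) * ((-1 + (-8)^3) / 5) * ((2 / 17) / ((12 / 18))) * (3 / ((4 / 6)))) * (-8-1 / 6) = 8277018750 / 17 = 486883455.88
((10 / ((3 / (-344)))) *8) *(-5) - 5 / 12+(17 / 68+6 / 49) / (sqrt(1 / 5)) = 73 *sqrt(5) / 196+183465 / 4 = 45867.08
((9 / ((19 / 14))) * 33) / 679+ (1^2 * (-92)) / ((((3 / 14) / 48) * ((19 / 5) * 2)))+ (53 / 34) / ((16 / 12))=-679278019 / 250648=-2710.09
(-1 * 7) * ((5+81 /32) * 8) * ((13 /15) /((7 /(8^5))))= -25665536 /15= -1711035.73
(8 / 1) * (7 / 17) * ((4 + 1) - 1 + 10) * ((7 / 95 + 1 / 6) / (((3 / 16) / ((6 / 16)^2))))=13426 / 1615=8.31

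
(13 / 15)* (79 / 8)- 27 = -2213 / 120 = -18.44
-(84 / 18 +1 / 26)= -367 / 78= -4.71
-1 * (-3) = 3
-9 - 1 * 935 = -944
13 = 13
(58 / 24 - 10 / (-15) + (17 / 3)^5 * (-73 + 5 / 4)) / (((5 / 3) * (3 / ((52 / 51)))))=-5297447506 / 61965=-85490.96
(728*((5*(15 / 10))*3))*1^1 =16380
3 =3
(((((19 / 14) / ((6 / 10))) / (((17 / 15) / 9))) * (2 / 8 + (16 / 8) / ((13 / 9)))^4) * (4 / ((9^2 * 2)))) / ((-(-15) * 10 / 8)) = 58341875 / 345473856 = 0.17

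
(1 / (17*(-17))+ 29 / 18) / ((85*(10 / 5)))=8363 / 884340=0.01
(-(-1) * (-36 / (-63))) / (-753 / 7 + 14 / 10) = -5 / 929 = -0.01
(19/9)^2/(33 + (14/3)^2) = 361/4437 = 0.08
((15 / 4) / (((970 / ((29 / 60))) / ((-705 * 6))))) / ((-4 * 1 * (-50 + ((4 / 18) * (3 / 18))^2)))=-8942643 / 226275392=-0.04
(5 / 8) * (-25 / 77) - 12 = -7517 / 616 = -12.20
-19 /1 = -19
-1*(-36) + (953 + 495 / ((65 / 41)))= 1301.23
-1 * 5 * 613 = -3065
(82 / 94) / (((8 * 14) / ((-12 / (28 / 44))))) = -1353 / 9212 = -0.15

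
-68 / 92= -17 / 23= -0.74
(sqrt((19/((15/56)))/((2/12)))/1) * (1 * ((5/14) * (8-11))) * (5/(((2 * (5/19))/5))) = -285 * sqrt(665)/7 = -1049.92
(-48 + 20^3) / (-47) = -7952 / 47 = -169.19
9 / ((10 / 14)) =63 / 5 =12.60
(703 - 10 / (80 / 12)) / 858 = 0.82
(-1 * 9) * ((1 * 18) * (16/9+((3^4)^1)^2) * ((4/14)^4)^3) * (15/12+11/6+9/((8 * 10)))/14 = -6958518528/96889010407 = -0.07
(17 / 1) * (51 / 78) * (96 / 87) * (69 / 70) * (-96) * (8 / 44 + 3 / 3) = -15314688 / 11165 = -1371.67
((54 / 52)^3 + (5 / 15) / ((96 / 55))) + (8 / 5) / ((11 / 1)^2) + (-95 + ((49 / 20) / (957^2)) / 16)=-5483264758991 / 58534407360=-93.68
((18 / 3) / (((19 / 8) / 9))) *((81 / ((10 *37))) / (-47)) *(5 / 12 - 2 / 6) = -1458 / 165205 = -0.01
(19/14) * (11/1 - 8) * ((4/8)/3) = 19/28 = 0.68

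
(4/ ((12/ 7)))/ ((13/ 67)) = 469/ 39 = 12.03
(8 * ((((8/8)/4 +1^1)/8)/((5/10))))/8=5/16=0.31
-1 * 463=-463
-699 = -699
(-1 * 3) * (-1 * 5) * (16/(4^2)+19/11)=450/11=40.91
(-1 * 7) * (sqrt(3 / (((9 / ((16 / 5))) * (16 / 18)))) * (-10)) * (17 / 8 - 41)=-2177 * sqrt(30) / 4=-2980.98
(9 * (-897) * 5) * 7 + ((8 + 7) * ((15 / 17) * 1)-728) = -4815586 / 17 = -283269.76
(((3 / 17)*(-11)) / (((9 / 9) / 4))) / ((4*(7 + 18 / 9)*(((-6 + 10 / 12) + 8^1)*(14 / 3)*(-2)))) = 33 / 4046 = 0.01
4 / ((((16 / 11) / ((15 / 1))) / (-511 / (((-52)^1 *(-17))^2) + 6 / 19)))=772039455 / 59390656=13.00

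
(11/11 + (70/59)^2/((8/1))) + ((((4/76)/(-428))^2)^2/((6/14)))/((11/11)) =53703863374420719535/45668290804045056768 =1.18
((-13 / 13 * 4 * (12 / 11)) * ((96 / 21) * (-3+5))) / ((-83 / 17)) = 52224 / 6391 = 8.17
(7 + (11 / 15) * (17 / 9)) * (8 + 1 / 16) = 12169 / 180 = 67.61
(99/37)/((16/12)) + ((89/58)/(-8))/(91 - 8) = 2856223/1424944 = 2.00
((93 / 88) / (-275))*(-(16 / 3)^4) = 253952 / 81675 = 3.11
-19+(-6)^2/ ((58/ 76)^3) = 62.00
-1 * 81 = -81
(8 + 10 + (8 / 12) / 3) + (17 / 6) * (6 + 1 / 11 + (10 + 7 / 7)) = 6598 / 99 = 66.65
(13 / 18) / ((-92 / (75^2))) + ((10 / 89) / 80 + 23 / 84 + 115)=6114265 / 85974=71.12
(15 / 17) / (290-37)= 15 / 4301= 0.00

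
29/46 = 0.63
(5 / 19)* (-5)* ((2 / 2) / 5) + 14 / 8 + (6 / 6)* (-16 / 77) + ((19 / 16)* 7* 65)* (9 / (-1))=-113798775 / 23408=-4861.53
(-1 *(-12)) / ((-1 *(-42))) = 2 / 7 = 0.29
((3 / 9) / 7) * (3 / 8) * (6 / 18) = 1 / 168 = 0.01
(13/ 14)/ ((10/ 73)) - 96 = -12491/ 140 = -89.22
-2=-2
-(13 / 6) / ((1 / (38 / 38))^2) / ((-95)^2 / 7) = -91 / 54150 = -0.00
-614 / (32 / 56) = -2149 / 2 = -1074.50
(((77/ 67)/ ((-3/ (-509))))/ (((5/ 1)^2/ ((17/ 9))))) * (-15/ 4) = -666281/ 12060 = -55.25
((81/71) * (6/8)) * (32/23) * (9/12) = 1458/1633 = 0.89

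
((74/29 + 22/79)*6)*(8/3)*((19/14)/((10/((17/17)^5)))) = 492784/80185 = 6.15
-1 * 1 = -1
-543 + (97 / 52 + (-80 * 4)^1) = -44779 / 52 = -861.13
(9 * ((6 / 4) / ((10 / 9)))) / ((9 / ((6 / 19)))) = 81 / 190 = 0.43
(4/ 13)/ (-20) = -0.02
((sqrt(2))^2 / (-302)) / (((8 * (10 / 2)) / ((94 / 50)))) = -47 / 151000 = -0.00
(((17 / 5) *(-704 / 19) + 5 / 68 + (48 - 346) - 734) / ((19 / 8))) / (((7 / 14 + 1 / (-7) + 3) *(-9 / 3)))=209441932 / 4326585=48.41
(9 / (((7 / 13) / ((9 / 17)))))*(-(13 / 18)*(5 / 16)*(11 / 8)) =-83655 / 30464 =-2.75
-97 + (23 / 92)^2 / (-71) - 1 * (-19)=-88609 / 1136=-78.00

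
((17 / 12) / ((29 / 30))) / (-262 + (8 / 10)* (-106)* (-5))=85 / 9396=0.01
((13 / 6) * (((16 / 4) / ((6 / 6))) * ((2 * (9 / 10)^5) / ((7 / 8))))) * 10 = 116.97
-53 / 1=-53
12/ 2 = 6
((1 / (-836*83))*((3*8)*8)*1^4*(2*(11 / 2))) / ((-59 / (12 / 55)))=576 / 5117365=0.00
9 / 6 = 3 / 2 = 1.50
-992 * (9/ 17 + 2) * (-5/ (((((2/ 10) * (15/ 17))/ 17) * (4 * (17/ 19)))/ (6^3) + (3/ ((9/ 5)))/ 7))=510592320/ 9697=52654.67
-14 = -14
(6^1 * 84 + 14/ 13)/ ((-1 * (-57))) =8.86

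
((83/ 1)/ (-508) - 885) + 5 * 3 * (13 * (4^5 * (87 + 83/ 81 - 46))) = 115085541019/ 13716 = 8390605.21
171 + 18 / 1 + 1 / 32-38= 4833 / 32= 151.03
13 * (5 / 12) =65 / 12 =5.42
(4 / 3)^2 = 16 / 9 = 1.78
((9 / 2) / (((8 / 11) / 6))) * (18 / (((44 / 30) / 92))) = 83835 / 2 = 41917.50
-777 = -777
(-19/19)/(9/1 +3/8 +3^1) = -8/99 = -0.08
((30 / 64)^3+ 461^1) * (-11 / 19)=-166203653 / 622592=-266.95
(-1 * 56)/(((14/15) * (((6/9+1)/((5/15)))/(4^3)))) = -768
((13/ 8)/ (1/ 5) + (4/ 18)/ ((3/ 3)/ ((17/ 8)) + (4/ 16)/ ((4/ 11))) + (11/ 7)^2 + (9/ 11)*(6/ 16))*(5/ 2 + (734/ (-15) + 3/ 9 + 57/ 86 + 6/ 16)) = -750753496369/ 1501869600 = -499.88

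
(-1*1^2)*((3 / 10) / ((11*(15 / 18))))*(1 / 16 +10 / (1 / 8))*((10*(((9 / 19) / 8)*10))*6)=-311283 / 3344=-93.09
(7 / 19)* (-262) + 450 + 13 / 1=6963 / 19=366.47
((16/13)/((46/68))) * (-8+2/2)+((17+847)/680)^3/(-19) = -44809825888/3488844125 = -12.84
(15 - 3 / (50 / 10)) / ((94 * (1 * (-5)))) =-36 / 1175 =-0.03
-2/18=-1/9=-0.11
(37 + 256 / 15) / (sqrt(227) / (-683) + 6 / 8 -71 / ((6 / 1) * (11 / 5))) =-10170824213836 / 870730923605 + 3217126704 * sqrt(227) / 870730923605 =-11.63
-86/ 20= -43/ 10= -4.30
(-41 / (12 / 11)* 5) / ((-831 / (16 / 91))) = 9020 / 226863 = 0.04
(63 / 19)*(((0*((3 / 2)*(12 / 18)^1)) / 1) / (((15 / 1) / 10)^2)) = 0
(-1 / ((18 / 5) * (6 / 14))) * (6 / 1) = -35 / 9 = -3.89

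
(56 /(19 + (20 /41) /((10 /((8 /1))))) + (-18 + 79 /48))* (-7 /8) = 1199023 /101760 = 11.78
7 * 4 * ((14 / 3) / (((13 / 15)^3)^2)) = 1488375000 / 4826809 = 308.36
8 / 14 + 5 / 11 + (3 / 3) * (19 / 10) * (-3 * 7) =-29933 / 770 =-38.87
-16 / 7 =-2.29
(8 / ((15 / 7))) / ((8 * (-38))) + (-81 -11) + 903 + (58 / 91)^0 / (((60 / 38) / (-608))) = 425.92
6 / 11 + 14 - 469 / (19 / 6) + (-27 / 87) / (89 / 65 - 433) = -7570459357 / 56682472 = -133.56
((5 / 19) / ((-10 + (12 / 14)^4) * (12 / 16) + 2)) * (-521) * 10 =269.09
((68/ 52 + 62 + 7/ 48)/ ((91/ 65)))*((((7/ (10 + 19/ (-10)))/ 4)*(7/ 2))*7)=48503875/ 202176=239.91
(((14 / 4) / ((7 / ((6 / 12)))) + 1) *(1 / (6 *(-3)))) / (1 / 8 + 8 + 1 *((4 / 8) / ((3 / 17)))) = -5 / 789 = -0.01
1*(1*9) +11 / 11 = 10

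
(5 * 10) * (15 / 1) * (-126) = -94500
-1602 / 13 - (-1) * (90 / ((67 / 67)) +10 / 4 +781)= 19507 / 26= 750.27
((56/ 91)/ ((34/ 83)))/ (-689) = -332/ 152269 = -0.00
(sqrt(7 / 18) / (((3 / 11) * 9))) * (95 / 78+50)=43945 * sqrt(14) / 12636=13.01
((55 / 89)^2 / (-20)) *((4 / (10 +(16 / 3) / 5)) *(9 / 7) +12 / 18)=-298265 / 13806303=-0.02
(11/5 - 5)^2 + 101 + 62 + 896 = 26671/25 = 1066.84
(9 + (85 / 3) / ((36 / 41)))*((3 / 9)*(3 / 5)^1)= 4457 / 540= 8.25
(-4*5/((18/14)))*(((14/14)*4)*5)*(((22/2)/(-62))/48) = 1925/1674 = 1.15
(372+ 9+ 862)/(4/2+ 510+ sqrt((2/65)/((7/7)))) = 20683520/8519679 - 1243 * sqrt(130)/17039358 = 2.43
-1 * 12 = -12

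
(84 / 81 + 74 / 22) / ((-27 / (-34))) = 44438 / 8019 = 5.54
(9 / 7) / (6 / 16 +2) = 72 / 133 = 0.54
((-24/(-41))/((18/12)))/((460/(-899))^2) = 808201/542225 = 1.49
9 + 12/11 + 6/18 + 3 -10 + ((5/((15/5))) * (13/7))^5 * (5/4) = 64431322259/179700444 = 358.55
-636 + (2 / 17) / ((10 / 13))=-54047 / 85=-635.85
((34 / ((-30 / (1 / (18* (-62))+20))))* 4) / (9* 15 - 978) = 379423 / 3527955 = 0.11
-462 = -462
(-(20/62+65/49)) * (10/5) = -5010/1519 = -3.30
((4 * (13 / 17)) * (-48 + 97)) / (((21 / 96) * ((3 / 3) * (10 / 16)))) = 93184 / 85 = 1096.28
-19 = -19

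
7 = 7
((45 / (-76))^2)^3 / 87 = 2767921875 / 5588297928704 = 0.00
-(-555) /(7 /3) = 1665 /7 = 237.86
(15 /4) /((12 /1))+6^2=581 /16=36.31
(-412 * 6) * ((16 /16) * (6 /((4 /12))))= -44496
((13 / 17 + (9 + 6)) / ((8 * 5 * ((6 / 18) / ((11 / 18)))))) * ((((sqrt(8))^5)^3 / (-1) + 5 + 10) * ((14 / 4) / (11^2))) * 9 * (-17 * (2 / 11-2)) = 21105 / 242-2950692864 * sqrt(2) / 121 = -34486771.19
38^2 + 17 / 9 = 13013 / 9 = 1445.89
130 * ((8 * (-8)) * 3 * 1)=-24960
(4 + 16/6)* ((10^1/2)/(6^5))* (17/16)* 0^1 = 0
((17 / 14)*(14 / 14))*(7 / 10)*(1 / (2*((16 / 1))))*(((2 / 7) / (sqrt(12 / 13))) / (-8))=-17*sqrt(39) / 107520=-0.00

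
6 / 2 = 3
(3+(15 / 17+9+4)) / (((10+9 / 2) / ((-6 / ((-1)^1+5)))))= -861 / 493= -1.75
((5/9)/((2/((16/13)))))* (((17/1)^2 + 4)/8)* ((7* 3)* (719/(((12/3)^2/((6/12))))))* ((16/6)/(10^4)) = 1474669/936000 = 1.58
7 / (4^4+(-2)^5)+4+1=161 / 32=5.03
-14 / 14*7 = -7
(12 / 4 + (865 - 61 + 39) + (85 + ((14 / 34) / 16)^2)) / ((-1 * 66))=-68879153 / 4882944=-14.11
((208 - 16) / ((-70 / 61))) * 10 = -11712 / 7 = -1673.14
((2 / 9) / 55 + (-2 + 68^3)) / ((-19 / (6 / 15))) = -311285704 / 47025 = -6619.58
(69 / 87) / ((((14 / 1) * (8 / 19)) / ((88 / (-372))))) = -4807 / 151032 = -0.03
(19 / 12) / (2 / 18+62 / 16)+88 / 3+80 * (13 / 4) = 249458 / 861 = 289.73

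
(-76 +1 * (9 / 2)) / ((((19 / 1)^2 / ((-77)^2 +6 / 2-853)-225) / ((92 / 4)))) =1284987 / 175756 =7.31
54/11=4.91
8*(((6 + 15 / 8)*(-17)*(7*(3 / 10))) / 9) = -2499 / 10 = -249.90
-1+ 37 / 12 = 25 / 12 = 2.08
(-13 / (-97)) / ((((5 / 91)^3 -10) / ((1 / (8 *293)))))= -9796423 / 1713350890280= -0.00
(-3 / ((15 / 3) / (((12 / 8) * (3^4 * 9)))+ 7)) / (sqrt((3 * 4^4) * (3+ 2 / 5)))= -2187 * sqrt(255) / 4166768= -0.01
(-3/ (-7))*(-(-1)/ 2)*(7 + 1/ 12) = 85/ 56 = 1.52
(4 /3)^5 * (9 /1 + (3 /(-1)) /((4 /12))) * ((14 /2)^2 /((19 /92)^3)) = 0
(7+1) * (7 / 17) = 56 / 17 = 3.29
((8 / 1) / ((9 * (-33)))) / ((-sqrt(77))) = 8 * sqrt(77) / 22869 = 0.00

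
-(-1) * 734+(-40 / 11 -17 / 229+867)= 4023572 / 2519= 1597.29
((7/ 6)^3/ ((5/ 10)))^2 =10.09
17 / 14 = 1.21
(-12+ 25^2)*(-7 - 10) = -10421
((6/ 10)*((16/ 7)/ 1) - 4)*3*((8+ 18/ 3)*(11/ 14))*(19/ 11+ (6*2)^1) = -41676/ 35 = -1190.74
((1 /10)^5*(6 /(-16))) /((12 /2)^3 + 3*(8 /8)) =-1 /58400000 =-0.00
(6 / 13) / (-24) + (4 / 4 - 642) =-641.02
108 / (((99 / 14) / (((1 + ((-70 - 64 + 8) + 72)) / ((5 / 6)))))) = -53424 / 55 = -971.35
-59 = -59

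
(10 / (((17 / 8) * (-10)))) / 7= -8 / 119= -0.07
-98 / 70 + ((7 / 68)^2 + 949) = 21908757 / 23120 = 947.61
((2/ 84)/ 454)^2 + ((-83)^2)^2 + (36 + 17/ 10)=86276596685157149/ 1817943120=47458358.70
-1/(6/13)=-13/6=-2.17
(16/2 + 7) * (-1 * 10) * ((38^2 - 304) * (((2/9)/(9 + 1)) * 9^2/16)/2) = -38475/4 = -9618.75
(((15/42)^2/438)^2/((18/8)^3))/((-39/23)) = -0.00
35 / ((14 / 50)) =125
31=31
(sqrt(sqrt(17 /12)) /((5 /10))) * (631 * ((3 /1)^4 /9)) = 1893 * 17^(1 /4) * sqrt(2) * 3^(3 /4) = 12391.35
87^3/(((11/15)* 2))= 9877545/22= 448979.32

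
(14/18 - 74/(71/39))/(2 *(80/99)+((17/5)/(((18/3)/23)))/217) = -608135990/25567313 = -23.79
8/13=0.62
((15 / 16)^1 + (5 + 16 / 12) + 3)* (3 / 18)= 493 / 288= 1.71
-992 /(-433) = 992 /433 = 2.29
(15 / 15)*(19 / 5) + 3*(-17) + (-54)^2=14344 / 5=2868.80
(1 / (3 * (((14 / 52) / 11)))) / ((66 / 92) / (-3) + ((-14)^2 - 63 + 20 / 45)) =39468 / 386029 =0.10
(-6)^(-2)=1 / 36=0.03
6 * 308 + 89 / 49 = 90641 / 49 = 1849.82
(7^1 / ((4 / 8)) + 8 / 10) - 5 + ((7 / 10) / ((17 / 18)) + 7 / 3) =3283 / 255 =12.87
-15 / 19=-0.79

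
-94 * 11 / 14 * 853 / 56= -441001 / 392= -1125.00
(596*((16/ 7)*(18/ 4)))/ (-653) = -42912/ 4571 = -9.39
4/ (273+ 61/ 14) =56/ 3883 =0.01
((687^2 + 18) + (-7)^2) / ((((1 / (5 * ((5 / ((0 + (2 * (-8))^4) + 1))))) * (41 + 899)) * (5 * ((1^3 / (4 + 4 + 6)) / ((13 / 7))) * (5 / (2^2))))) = 12272936 / 15401195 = 0.80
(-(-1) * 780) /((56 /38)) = 3705 /7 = 529.29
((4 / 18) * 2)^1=4 / 9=0.44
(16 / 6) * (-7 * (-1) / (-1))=-56 / 3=-18.67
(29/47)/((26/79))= 2291/1222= 1.87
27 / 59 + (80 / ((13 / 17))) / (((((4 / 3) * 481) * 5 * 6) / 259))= 18605 / 9971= 1.87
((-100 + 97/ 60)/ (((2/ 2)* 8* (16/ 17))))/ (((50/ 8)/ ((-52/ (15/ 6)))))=1304563/ 30000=43.49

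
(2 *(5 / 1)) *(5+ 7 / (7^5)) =120060 / 2401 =50.00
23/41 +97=4000/41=97.56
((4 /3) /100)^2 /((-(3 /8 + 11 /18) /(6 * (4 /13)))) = -192 /576875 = -0.00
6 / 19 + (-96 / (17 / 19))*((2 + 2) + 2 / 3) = -161626 / 323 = -500.39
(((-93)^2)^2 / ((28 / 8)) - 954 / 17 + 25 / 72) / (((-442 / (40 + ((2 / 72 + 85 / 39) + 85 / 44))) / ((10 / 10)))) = -10402648617537049 / 4873941072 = -2134340.25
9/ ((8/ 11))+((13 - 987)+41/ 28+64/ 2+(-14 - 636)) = -88377/ 56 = -1578.16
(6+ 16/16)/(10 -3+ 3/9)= 0.95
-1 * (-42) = 42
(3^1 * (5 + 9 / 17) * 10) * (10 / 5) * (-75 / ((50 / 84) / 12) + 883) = -208680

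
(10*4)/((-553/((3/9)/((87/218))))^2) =0.00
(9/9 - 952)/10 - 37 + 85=-471/10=-47.10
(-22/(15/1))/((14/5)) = -11/21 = -0.52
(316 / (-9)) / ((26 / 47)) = -7426 / 117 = -63.47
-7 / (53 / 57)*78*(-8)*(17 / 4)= 1058148 / 53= 19965.06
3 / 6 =1 / 2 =0.50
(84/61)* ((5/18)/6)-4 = -2161/549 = -3.94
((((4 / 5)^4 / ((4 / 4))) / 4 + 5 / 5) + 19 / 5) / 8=383 / 625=0.61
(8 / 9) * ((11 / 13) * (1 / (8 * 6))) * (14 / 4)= 77 / 1404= 0.05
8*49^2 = 19208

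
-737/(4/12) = -2211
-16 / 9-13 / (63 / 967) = -12683 / 63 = -201.32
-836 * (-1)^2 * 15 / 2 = -6270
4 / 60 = 1 / 15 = 0.07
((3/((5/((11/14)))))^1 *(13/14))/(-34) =-429/33320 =-0.01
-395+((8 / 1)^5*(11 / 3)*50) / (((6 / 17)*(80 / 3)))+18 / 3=1913713 / 3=637904.33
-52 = -52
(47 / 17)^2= 2209 / 289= 7.64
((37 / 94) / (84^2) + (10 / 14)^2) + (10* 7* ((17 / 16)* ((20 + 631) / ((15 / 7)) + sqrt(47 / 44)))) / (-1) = -14986194551 / 663264 -595* sqrt(517) / 176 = -22671.48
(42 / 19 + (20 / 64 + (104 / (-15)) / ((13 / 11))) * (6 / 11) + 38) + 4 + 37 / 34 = 6007301 / 142120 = 42.27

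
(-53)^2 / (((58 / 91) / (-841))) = -7412951 / 2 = -3706475.50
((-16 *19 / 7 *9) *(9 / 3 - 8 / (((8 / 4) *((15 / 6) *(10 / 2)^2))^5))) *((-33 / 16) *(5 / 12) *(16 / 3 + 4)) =57403564448109 / 6103515625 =9405.00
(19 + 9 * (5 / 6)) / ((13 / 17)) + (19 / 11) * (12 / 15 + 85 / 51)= 166943 / 4290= 38.91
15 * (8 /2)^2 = 240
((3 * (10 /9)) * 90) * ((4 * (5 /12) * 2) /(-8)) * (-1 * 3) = 375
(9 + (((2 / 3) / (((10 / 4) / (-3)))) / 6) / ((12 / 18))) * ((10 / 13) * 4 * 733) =19847.38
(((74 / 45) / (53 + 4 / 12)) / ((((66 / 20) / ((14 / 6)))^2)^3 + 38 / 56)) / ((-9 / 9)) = -0.00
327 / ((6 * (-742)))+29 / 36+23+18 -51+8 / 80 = -153058 / 16695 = -9.17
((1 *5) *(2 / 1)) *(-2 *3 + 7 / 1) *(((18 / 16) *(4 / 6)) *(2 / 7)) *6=90 / 7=12.86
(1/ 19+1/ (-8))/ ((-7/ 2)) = 11/ 532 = 0.02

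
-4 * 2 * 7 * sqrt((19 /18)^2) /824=-133 /1854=-0.07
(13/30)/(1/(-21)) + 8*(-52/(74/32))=-69927/370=-188.99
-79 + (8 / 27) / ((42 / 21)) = -2129 / 27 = -78.85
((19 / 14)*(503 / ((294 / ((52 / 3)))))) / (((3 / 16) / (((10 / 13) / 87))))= 1529120 / 805707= 1.90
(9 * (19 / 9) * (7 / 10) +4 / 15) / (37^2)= 11 / 1110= 0.01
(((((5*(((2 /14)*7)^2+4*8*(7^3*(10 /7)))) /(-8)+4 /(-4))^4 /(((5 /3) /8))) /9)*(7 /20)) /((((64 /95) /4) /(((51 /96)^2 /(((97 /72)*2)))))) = 4359362838928319944168671 /4068474880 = 1071498034892210.01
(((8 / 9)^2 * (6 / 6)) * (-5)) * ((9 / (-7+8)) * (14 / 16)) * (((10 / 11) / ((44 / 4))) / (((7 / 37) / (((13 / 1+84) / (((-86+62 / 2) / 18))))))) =574240 / 1331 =431.44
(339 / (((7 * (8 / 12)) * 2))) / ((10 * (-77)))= -1017 / 21560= -0.05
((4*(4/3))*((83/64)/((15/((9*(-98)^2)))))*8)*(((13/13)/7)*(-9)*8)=-16398144/5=-3279628.80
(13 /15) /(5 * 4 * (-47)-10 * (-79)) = -0.01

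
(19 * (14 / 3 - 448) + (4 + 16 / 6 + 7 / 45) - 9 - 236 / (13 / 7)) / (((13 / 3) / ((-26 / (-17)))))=-10006528 / 3315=-3018.56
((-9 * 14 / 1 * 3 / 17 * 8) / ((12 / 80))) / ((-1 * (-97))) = -20160 / 1649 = -12.23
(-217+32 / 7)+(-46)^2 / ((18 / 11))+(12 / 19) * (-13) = 1283749 / 1197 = 1072.47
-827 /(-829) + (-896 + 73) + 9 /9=-680611 /829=-821.00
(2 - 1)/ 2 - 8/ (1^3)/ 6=-5/ 6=-0.83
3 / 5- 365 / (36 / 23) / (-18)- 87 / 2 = -97021 / 3240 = -29.94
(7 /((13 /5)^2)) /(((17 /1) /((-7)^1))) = -1225 /2873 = -0.43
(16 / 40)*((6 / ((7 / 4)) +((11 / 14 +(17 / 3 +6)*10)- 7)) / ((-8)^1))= -4783 / 840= -5.69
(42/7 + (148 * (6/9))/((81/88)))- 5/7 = 191327/1701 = 112.48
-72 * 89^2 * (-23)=13117176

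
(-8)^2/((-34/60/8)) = -15360/17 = -903.53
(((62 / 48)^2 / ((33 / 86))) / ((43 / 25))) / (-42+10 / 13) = -312325 / 5094144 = -0.06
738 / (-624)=-123 / 104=-1.18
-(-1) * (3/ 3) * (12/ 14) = 0.86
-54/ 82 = -27/ 41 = -0.66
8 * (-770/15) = -410.67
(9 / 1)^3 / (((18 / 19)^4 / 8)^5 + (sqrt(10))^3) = -1332630434694439199773049950804413862154041793316 / 176625763067357285325214401353497719575081637696807197 + 5150407251044690133582864401339852317069811676769527645* sqrt(10) / 706503052269429141300857605413990878300326550787228788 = 23.05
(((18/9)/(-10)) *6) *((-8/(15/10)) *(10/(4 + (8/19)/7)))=2128/135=15.76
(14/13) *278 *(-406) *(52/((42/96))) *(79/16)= -71332576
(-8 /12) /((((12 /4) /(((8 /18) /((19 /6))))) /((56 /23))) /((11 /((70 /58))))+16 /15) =-204160 /621631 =-0.33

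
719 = 719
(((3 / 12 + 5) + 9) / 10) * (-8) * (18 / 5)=-41.04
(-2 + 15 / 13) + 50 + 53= 1328 / 13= 102.15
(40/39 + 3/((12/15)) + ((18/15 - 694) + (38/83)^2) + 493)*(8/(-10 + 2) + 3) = -389.63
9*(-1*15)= -135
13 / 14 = 0.93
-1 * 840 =-840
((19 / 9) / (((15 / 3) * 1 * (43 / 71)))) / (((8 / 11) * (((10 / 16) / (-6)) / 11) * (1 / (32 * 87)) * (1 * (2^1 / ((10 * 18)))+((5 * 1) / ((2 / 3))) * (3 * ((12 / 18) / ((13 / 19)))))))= -6444637056 / 501595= -12848.29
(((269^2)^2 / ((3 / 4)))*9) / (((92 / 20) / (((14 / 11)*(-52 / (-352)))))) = 7147296048165 / 2783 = 2568198364.41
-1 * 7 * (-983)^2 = -6764023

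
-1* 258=-258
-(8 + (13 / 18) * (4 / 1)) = -98 / 9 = -10.89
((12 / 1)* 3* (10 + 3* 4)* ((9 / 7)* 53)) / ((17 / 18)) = 6800112 / 119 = 57143.80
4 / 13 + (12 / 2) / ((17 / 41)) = 3266 / 221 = 14.78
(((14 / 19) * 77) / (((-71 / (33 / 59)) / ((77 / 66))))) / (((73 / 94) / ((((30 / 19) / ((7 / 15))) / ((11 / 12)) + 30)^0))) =-3901282 / 5810143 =-0.67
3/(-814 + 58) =-1/252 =-0.00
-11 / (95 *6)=-11 / 570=-0.02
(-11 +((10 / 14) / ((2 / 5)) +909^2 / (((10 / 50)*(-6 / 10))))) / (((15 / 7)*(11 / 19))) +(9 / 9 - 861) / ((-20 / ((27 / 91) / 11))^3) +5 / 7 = -2226778226894255511 / 401201200400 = -5550278.08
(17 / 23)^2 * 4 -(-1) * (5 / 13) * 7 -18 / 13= 24021 / 6877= 3.49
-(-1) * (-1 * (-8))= 8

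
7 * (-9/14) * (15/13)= -135/26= -5.19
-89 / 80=-1.11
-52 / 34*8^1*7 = -1456 / 17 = -85.65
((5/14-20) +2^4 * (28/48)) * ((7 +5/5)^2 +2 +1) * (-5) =145055/42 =3453.69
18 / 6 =3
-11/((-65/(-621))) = -6831/65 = -105.09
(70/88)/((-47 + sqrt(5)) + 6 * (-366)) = -78505/221365936 - 35 * sqrt(5)/221365936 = -0.00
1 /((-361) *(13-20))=0.00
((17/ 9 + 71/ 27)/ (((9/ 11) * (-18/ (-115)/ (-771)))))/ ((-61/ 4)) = 1300420/ 729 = 1783.84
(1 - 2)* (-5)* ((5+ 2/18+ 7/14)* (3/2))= 505/12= 42.08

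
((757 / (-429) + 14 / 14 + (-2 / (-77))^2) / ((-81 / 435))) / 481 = 25612220 / 3002996997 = 0.01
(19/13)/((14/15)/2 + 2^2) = 285/871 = 0.33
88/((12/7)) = 154/3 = 51.33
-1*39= -39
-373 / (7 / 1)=-373 / 7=-53.29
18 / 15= 1.20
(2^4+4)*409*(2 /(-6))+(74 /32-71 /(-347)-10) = -2734.15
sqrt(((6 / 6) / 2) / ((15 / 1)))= sqrt(30) / 30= 0.18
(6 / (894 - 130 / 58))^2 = 30276 / 668791321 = 0.00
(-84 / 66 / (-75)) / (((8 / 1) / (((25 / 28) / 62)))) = 1 / 32736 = 0.00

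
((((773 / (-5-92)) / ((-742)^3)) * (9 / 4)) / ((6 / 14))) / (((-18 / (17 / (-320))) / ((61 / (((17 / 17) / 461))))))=369538061 / 43475704688640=0.00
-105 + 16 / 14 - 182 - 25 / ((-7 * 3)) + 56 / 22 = -9310 / 33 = -282.12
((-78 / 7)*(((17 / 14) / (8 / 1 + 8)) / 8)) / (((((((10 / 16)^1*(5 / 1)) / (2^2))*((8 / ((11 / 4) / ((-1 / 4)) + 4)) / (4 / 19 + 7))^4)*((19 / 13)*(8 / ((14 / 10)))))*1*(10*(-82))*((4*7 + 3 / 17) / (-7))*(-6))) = 41310359656749001 / 31868917029928960000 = 0.00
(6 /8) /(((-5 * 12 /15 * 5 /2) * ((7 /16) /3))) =-18 /35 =-0.51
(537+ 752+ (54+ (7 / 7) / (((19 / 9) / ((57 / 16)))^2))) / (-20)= -344537 / 5120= -67.29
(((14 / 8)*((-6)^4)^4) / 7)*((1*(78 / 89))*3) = 165034929586176 / 89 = 1854325051530.07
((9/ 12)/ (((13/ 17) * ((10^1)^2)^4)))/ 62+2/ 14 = 322400000357/ 2256800000000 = 0.14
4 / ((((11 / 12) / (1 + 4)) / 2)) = 480 / 11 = 43.64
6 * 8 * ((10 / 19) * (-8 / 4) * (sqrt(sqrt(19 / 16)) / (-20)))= 24 * 19^(1 / 4) / 19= 2.64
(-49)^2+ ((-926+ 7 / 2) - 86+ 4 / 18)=25069 / 18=1392.72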